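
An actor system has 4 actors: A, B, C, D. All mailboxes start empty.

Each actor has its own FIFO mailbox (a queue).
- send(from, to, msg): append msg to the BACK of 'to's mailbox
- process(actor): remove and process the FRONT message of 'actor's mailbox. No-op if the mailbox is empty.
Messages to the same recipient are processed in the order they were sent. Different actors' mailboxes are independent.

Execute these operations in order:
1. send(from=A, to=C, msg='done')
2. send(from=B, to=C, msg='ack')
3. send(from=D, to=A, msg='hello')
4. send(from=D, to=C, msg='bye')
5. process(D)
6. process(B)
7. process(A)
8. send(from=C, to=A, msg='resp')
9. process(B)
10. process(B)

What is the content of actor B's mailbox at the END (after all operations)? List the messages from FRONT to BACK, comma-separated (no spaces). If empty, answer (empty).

Answer: (empty)

Derivation:
After 1 (send(from=A, to=C, msg='done')): A:[] B:[] C:[done] D:[]
After 2 (send(from=B, to=C, msg='ack')): A:[] B:[] C:[done,ack] D:[]
After 3 (send(from=D, to=A, msg='hello')): A:[hello] B:[] C:[done,ack] D:[]
After 4 (send(from=D, to=C, msg='bye')): A:[hello] B:[] C:[done,ack,bye] D:[]
After 5 (process(D)): A:[hello] B:[] C:[done,ack,bye] D:[]
After 6 (process(B)): A:[hello] B:[] C:[done,ack,bye] D:[]
After 7 (process(A)): A:[] B:[] C:[done,ack,bye] D:[]
After 8 (send(from=C, to=A, msg='resp')): A:[resp] B:[] C:[done,ack,bye] D:[]
After 9 (process(B)): A:[resp] B:[] C:[done,ack,bye] D:[]
After 10 (process(B)): A:[resp] B:[] C:[done,ack,bye] D:[]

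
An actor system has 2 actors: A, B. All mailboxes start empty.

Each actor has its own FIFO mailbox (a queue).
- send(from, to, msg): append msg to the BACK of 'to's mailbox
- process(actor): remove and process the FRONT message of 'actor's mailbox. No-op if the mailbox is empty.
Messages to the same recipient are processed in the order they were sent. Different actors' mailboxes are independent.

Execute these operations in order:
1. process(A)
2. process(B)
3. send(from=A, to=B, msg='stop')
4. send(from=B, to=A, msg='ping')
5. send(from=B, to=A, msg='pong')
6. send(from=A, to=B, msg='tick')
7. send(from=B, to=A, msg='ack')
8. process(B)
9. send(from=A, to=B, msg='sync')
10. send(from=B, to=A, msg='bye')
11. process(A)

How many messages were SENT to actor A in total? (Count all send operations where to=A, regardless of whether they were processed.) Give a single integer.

Answer: 4

Derivation:
After 1 (process(A)): A:[] B:[]
After 2 (process(B)): A:[] B:[]
After 3 (send(from=A, to=B, msg='stop')): A:[] B:[stop]
After 4 (send(from=B, to=A, msg='ping')): A:[ping] B:[stop]
After 5 (send(from=B, to=A, msg='pong')): A:[ping,pong] B:[stop]
After 6 (send(from=A, to=B, msg='tick')): A:[ping,pong] B:[stop,tick]
After 7 (send(from=B, to=A, msg='ack')): A:[ping,pong,ack] B:[stop,tick]
After 8 (process(B)): A:[ping,pong,ack] B:[tick]
After 9 (send(from=A, to=B, msg='sync')): A:[ping,pong,ack] B:[tick,sync]
After 10 (send(from=B, to=A, msg='bye')): A:[ping,pong,ack,bye] B:[tick,sync]
After 11 (process(A)): A:[pong,ack,bye] B:[tick,sync]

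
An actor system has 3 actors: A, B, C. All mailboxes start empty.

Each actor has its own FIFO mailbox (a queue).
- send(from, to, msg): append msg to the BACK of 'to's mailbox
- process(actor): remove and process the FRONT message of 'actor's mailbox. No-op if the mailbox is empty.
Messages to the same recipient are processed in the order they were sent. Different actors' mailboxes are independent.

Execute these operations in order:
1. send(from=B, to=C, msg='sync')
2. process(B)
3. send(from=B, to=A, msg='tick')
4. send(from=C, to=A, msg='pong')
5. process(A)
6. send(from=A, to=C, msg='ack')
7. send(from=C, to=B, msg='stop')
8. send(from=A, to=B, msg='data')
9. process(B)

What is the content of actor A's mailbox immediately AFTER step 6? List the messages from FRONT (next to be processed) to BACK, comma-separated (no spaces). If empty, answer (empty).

After 1 (send(from=B, to=C, msg='sync')): A:[] B:[] C:[sync]
After 2 (process(B)): A:[] B:[] C:[sync]
After 3 (send(from=B, to=A, msg='tick')): A:[tick] B:[] C:[sync]
After 4 (send(from=C, to=A, msg='pong')): A:[tick,pong] B:[] C:[sync]
After 5 (process(A)): A:[pong] B:[] C:[sync]
After 6 (send(from=A, to=C, msg='ack')): A:[pong] B:[] C:[sync,ack]

pong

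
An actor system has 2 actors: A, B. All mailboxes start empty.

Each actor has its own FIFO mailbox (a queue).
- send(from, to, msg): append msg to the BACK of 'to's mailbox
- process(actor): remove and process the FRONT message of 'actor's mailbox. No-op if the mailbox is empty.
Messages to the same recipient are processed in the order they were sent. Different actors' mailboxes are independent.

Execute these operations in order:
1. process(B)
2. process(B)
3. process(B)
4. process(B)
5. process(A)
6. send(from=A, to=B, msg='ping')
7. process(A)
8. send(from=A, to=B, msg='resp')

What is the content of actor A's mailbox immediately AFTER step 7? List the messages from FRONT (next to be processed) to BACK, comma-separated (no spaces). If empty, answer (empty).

After 1 (process(B)): A:[] B:[]
After 2 (process(B)): A:[] B:[]
After 3 (process(B)): A:[] B:[]
After 4 (process(B)): A:[] B:[]
After 5 (process(A)): A:[] B:[]
After 6 (send(from=A, to=B, msg='ping')): A:[] B:[ping]
After 7 (process(A)): A:[] B:[ping]

(empty)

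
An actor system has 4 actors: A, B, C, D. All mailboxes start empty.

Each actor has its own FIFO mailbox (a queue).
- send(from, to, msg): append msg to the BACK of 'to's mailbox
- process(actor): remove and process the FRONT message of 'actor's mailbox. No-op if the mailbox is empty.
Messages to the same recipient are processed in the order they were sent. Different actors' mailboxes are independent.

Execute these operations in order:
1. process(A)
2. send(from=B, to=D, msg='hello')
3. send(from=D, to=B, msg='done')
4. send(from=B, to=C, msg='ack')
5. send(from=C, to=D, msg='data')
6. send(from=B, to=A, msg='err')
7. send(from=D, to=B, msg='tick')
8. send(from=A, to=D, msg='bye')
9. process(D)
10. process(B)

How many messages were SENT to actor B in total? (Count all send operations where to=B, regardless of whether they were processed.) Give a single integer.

After 1 (process(A)): A:[] B:[] C:[] D:[]
After 2 (send(from=B, to=D, msg='hello')): A:[] B:[] C:[] D:[hello]
After 3 (send(from=D, to=B, msg='done')): A:[] B:[done] C:[] D:[hello]
After 4 (send(from=B, to=C, msg='ack')): A:[] B:[done] C:[ack] D:[hello]
After 5 (send(from=C, to=D, msg='data')): A:[] B:[done] C:[ack] D:[hello,data]
After 6 (send(from=B, to=A, msg='err')): A:[err] B:[done] C:[ack] D:[hello,data]
After 7 (send(from=D, to=B, msg='tick')): A:[err] B:[done,tick] C:[ack] D:[hello,data]
After 8 (send(from=A, to=D, msg='bye')): A:[err] B:[done,tick] C:[ack] D:[hello,data,bye]
After 9 (process(D)): A:[err] B:[done,tick] C:[ack] D:[data,bye]
After 10 (process(B)): A:[err] B:[tick] C:[ack] D:[data,bye]

Answer: 2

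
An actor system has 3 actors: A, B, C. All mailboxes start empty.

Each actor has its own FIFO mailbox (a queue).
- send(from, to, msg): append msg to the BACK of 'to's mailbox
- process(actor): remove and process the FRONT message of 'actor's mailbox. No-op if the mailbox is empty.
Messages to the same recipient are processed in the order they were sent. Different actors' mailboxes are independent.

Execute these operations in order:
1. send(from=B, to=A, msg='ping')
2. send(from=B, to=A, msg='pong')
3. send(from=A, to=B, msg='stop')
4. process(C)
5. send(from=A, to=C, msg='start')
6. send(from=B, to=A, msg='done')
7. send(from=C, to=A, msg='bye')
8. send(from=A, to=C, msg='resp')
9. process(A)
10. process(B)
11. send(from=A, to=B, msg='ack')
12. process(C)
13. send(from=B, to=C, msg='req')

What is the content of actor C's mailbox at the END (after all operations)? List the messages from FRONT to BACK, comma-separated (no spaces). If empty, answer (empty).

Answer: resp,req

Derivation:
After 1 (send(from=B, to=A, msg='ping')): A:[ping] B:[] C:[]
After 2 (send(from=B, to=A, msg='pong')): A:[ping,pong] B:[] C:[]
After 3 (send(from=A, to=B, msg='stop')): A:[ping,pong] B:[stop] C:[]
After 4 (process(C)): A:[ping,pong] B:[stop] C:[]
After 5 (send(from=A, to=C, msg='start')): A:[ping,pong] B:[stop] C:[start]
After 6 (send(from=B, to=A, msg='done')): A:[ping,pong,done] B:[stop] C:[start]
After 7 (send(from=C, to=A, msg='bye')): A:[ping,pong,done,bye] B:[stop] C:[start]
After 8 (send(from=A, to=C, msg='resp')): A:[ping,pong,done,bye] B:[stop] C:[start,resp]
After 9 (process(A)): A:[pong,done,bye] B:[stop] C:[start,resp]
After 10 (process(B)): A:[pong,done,bye] B:[] C:[start,resp]
After 11 (send(from=A, to=B, msg='ack')): A:[pong,done,bye] B:[ack] C:[start,resp]
After 12 (process(C)): A:[pong,done,bye] B:[ack] C:[resp]
After 13 (send(from=B, to=C, msg='req')): A:[pong,done,bye] B:[ack] C:[resp,req]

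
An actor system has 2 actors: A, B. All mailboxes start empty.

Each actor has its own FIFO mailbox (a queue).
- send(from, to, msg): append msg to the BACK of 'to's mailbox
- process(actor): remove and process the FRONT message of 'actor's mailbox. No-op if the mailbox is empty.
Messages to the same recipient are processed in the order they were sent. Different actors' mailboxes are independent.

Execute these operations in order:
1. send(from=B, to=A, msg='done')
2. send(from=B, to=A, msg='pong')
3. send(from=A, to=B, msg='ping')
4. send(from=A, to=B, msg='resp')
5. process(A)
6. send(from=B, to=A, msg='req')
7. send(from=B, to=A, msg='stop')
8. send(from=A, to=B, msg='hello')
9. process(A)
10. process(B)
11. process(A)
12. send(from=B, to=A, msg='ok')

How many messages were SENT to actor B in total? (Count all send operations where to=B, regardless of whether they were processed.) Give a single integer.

Answer: 3

Derivation:
After 1 (send(from=B, to=A, msg='done')): A:[done] B:[]
After 2 (send(from=B, to=A, msg='pong')): A:[done,pong] B:[]
After 3 (send(from=A, to=B, msg='ping')): A:[done,pong] B:[ping]
After 4 (send(from=A, to=B, msg='resp')): A:[done,pong] B:[ping,resp]
After 5 (process(A)): A:[pong] B:[ping,resp]
After 6 (send(from=B, to=A, msg='req')): A:[pong,req] B:[ping,resp]
After 7 (send(from=B, to=A, msg='stop')): A:[pong,req,stop] B:[ping,resp]
After 8 (send(from=A, to=B, msg='hello')): A:[pong,req,stop] B:[ping,resp,hello]
After 9 (process(A)): A:[req,stop] B:[ping,resp,hello]
After 10 (process(B)): A:[req,stop] B:[resp,hello]
After 11 (process(A)): A:[stop] B:[resp,hello]
After 12 (send(from=B, to=A, msg='ok')): A:[stop,ok] B:[resp,hello]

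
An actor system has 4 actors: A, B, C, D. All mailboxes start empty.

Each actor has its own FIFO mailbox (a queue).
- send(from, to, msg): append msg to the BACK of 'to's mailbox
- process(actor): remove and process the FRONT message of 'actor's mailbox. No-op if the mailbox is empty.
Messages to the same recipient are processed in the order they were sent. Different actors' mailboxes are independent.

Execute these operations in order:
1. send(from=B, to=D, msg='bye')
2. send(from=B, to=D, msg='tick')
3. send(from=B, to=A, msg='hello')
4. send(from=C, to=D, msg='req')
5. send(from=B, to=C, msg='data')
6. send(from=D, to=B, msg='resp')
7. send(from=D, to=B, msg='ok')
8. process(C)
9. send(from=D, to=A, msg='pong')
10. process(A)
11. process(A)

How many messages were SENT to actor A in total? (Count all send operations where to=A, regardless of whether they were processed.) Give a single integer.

Answer: 2

Derivation:
After 1 (send(from=B, to=D, msg='bye')): A:[] B:[] C:[] D:[bye]
After 2 (send(from=B, to=D, msg='tick')): A:[] B:[] C:[] D:[bye,tick]
After 3 (send(from=B, to=A, msg='hello')): A:[hello] B:[] C:[] D:[bye,tick]
After 4 (send(from=C, to=D, msg='req')): A:[hello] B:[] C:[] D:[bye,tick,req]
After 5 (send(from=B, to=C, msg='data')): A:[hello] B:[] C:[data] D:[bye,tick,req]
After 6 (send(from=D, to=B, msg='resp')): A:[hello] B:[resp] C:[data] D:[bye,tick,req]
After 7 (send(from=D, to=B, msg='ok')): A:[hello] B:[resp,ok] C:[data] D:[bye,tick,req]
After 8 (process(C)): A:[hello] B:[resp,ok] C:[] D:[bye,tick,req]
After 9 (send(from=D, to=A, msg='pong')): A:[hello,pong] B:[resp,ok] C:[] D:[bye,tick,req]
After 10 (process(A)): A:[pong] B:[resp,ok] C:[] D:[bye,tick,req]
After 11 (process(A)): A:[] B:[resp,ok] C:[] D:[bye,tick,req]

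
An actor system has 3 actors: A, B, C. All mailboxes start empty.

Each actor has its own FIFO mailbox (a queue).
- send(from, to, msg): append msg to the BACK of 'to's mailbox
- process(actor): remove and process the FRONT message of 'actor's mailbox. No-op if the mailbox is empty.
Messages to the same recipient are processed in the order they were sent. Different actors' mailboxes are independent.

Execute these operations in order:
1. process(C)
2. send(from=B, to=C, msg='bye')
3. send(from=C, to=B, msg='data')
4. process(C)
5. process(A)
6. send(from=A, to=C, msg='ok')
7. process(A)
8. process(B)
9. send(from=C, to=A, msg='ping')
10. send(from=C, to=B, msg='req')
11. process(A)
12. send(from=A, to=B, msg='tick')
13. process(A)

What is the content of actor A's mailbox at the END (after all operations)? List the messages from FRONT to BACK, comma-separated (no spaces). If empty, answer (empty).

After 1 (process(C)): A:[] B:[] C:[]
After 2 (send(from=B, to=C, msg='bye')): A:[] B:[] C:[bye]
After 3 (send(from=C, to=B, msg='data')): A:[] B:[data] C:[bye]
After 4 (process(C)): A:[] B:[data] C:[]
After 5 (process(A)): A:[] B:[data] C:[]
After 6 (send(from=A, to=C, msg='ok')): A:[] B:[data] C:[ok]
After 7 (process(A)): A:[] B:[data] C:[ok]
After 8 (process(B)): A:[] B:[] C:[ok]
After 9 (send(from=C, to=A, msg='ping')): A:[ping] B:[] C:[ok]
After 10 (send(from=C, to=B, msg='req')): A:[ping] B:[req] C:[ok]
After 11 (process(A)): A:[] B:[req] C:[ok]
After 12 (send(from=A, to=B, msg='tick')): A:[] B:[req,tick] C:[ok]
After 13 (process(A)): A:[] B:[req,tick] C:[ok]

Answer: (empty)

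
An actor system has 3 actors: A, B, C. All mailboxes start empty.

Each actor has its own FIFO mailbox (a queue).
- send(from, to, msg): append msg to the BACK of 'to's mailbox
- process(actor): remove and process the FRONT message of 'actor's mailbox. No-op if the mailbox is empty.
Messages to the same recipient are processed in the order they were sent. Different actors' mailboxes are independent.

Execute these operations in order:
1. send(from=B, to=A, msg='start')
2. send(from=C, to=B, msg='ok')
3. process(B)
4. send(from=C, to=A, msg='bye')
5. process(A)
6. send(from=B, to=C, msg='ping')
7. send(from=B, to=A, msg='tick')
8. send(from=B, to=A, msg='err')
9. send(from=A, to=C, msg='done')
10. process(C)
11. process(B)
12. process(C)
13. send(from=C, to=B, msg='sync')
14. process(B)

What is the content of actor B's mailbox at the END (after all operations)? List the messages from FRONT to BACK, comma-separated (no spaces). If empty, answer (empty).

After 1 (send(from=B, to=A, msg='start')): A:[start] B:[] C:[]
After 2 (send(from=C, to=B, msg='ok')): A:[start] B:[ok] C:[]
After 3 (process(B)): A:[start] B:[] C:[]
After 4 (send(from=C, to=A, msg='bye')): A:[start,bye] B:[] C:[]
After 5 (process(A)): A:[bye] B:[] C:[]
After 6 (send(from=B, to=C, msg='ping')): A:[bye] B:[] C:[ping]
After 7 (send(from=B, to=A, msg='tick')): A:[bye,tick] B:[] C:[ping]
After 8 (send(from=B, to=A, msg='err')): A:[bye,tick,err] B:[] C:[ping]
After 9 (send(from=A, to=C, msg='done')): A:[bye,tick,err] B:[] C:[ping,done]
After 10 (process(C)): A:[bye,tick,err] B:[] C:[done]
After 11 (process(B)): A:[bye,tick,err] B:[] C:[done]
After 12 (process(C)): A:[bye,tick,err] B:[] C:[]
After 13 (send(from=C, to=B, msg='sync')): A:[bye,tick,err] B:[sync] C:[]
After 14 (process(B)): A:[bye,tick,err] B:[] C:[]

Answer: (empty)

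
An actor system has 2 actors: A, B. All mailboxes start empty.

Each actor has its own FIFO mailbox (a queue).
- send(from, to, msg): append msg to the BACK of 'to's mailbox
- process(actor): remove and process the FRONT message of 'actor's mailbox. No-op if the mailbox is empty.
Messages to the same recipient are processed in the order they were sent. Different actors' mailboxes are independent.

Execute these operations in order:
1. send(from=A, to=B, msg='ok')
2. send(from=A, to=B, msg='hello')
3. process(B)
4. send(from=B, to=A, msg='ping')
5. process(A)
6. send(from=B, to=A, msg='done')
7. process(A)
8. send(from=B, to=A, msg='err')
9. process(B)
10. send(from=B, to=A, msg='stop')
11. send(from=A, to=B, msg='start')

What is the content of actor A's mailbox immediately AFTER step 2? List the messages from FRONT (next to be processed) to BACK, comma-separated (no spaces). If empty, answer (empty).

After 1 (send(from=A, to=B, msg='ok')): A:[] B:[ok]
After 2 (send(from=A, to=B, msg='hello')): A:[] B:[ok,hello]

(empty)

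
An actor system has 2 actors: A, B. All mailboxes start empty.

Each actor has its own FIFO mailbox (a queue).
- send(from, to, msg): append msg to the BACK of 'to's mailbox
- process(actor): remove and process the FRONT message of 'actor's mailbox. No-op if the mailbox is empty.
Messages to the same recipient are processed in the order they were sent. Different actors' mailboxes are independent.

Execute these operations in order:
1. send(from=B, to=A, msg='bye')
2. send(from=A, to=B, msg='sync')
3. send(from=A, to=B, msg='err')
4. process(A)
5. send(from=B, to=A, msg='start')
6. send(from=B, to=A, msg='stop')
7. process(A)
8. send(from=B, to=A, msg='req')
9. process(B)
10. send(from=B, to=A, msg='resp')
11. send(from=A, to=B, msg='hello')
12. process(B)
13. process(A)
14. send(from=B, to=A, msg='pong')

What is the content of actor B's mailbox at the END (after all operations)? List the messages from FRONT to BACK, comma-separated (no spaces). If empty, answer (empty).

Answer: hello

Derivation:
After 1 (send(from=B, to=A, msg='bye')): A:[bye] B:[]
After 2 (send(from=A, to=B, msg='sync')): A:[bye] B:[sync]
After 3 (send(from=A, to=B, msg='err')): A:[bye] B:[sync,err]
After 4 (process(A)): A:[] B:[sync,err]
After 5 (send(from=B, to=A, msg='start')): A:[start] B:[sync,err]
After 6 (send(from=B, to=A, msg='stop')): A:[start,stop] B:[sync,err]
After 7 (process(A)): A:[stop] B:[sync,err]
After 8 (send(from=B, to=A, msg='req')): A:[stop,req] B:[sync,err]
After 9 (process(B)): A:[stop,req] B:[err]
After 10 (send(from=B, to=A, msg='resp')): A:[stop,req,resp] B:[err]
After 11 (send(from=A, to=B, msg='hello')): A:[stop,req,resp] B:[err,hello]
After 12 (process(B)): A:[stop,req,resp] B:[hello]
After 13 (process(A)): A:[req,resp] B:[hello]
After 14 (send(from=B, to=A, msg='pong')): A:[req,resp,pong] B:[hello]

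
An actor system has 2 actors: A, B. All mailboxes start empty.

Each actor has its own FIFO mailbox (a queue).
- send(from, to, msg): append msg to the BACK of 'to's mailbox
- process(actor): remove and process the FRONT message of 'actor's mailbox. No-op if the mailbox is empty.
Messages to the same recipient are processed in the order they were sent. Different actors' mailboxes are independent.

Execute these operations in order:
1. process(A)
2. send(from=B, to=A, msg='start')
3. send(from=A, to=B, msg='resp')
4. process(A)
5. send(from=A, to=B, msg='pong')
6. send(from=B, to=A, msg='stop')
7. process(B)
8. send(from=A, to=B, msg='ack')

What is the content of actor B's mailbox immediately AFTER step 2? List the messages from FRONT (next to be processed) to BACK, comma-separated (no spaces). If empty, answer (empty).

After 1 (process(A)): A:[] B:[]
After 2 (send(from=B, to=A, msg='start')): A:[start] B:[]

(empty)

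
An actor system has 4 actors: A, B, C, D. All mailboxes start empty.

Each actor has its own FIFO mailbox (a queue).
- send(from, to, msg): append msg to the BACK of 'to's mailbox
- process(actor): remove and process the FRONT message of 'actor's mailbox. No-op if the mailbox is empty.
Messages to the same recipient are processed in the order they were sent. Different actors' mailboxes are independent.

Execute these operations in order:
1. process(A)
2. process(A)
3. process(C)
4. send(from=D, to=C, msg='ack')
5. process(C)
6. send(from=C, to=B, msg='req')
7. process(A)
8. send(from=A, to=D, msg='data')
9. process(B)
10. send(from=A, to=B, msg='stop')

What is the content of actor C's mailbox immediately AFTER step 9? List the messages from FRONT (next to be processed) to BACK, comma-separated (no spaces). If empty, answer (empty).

After 1 (process(A)): A:[] B:[] C:[] D:[]
After 2 (process(A)): A:[] B:[] C:[] D:[]
After 3 (process(C)): A:[] B:[] C:[] D:[]
After 4 (send(from=D, to=C, msg='ack')): A:[] B:[] C:[ack] D:[]
After 5 (process(C)): A:[] B:[] C:[] D:[]
After 6 (send(from=C, to=B, msg='req')): A:[] B:[req] C:[] D:[]
After 7 (process(A)): A:[] B:[req] C:[] D:[]
After 8 (send(from=A, to=D, msg='data')): A:[] B:[req] C:[] D:[data]
After 9 (process(B)): A:[] B:[] C:[] D:[data]

(empty)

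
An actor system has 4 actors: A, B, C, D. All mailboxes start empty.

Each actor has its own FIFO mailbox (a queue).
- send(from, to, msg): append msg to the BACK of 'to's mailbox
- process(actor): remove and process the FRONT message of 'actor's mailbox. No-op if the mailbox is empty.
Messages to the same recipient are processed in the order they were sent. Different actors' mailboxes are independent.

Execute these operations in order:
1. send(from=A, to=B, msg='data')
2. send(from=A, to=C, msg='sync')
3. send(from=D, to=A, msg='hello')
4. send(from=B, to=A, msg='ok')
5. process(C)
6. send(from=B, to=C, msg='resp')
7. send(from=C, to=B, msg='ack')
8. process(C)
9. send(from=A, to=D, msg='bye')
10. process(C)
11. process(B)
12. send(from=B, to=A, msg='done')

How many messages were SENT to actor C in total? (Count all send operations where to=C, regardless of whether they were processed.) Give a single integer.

After 1 (send(from=A, to=B, msg='data')): A:[] B:[data] C:[] D:[]
After 2 (send(from=A, to=C, msg='sync')): A:[] B:[data] C:[sync] D:[]
After 3 (send(from=D, to=A, msg='hello')): A:[hello] B:[data] C:[sync] D:[]
After 4 (send(from=B, to=A, msg='ok')): A:[hello,ok] B:[data] C:[sync] D:[]
After 5 (process(C)): A:[hello,ok] B:[data] C:[] D:[]
After 6 (send(from=B, to=C, msg='resp')): A:[hello,ok] B:[data] C:[resp] D:[]
After 7 (send(from=C, to=B, msg='ack')): A:[hello,ok] B:[data,ack] C:[resp] D:[]
After 8 (process(C)): A:[hello,ok] B:[data,ack] C:[] D:[]
After 9 (send(from=A, to=D, msg='bye')): A:[hello,ok] B:[data,ack] C:[] D:[bye]
After 10 (process(C)): A:[hello,ok] B:[data,ack] C:[] D:[bye]
After 11 (process(B)): A:[hello,ok] B:[ack] C:[] D:[bye]
After 12 (send(from=B, to=A, msg='done')): A:[hello,ok,done] B:[ack] C:[] D:[bye]

Answer: 2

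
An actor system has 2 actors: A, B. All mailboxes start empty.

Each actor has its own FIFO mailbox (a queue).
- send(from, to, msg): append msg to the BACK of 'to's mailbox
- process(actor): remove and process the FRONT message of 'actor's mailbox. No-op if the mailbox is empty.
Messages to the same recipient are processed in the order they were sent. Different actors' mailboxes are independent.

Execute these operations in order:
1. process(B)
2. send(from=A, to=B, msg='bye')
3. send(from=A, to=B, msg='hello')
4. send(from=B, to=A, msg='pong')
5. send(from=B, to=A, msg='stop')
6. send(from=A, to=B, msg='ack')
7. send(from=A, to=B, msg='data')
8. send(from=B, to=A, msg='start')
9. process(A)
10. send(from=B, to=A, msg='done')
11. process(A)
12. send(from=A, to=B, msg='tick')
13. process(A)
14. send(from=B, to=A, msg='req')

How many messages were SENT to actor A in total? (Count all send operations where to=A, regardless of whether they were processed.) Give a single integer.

After 1 (process(B)): A:[] B:[]
After 2 (send(from=A, to=B, msg='bye')): A:[] B:[bye]
After 3 (send(from=A, to=B, msg='hello')): A:[] B:[bye,hello]
After 4 (send(from=B, to=A, msg='pong')): A:[pong] B:[bye,hello]
After 5 (send(from=B, to=A, msg='stop')): A:[pong,stop] B:[bye,hello]
After 6 (send(from=A, to=B, msg='ack')): A:[pong,stop] B:[bye,hello,ack]
After 7 (send(from=A, to=B, msg='data')): A:[pong,stop] B:[bye,hello,ack,data]
After 8 (send(from=B, to=A, msg='start')): A:[pong,stop,start] B:[bye,hello,ack,data]
After 9 (process(A)): A:[stop,start] B:[bye,hello,ack,data]
After 10 (send(from=B, to=A, msg='done')): A:[stop,start,done] B:[bye,hello,ack,data]
After 11 (process(A)): A:[start,done] B:[bye,hello,ack,data]
After 12 (send(from=A, to=B, msg='tick')): A:[start,done] B:[bye,hello,ack,data,tick]
After 13 (process(A)): A:[done] B:[bye,hello,ack,data,tick]
After 14 (send(from=B, to=A, msg='req')): A:[done,req] B:[bye,hello,ack,data,tick]

Answer: 5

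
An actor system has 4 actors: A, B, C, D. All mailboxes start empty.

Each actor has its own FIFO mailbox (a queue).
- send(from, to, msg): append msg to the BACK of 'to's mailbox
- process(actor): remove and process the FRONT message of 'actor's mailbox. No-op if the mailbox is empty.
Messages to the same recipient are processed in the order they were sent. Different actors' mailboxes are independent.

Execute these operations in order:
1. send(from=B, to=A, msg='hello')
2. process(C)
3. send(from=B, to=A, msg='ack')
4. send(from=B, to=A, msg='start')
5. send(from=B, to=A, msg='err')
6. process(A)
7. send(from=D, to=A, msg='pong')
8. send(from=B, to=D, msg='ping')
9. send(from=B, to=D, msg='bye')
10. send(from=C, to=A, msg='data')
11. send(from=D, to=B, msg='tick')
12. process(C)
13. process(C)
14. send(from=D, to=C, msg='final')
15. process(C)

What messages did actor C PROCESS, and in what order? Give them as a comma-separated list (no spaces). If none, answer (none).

Answer: final

Derivation:
After 1 (send(from=B, to=A, msg='hello')): A:[hello] B:[] C:[] D:[]
After 2 (process(C)): A:[hello] B:[] C:[] D:[]
After 3 (send(from=B, to=A, msg='ack')): A:[hello,ack] B:[] C:[] D:[]
After 4 (send(from=B, to=A, msg='start')): A:[hello,ack,start] B:[] C:[] D:[]
After 5 (send(from=B, to=A, msg='err')): A:[hello,ack,start,err] B:[] C:[] D:[]
After 6 (process(A)): A:[ack,start,err] B:[] C:[] D:[]
After 7 (send(from=D, to=A, msg='pong')): A:[ack,start,err,pong] B:[] C:[] D:[]
After 8 (send(from=B, to=D, msg='ping')): A:[ack,start,err,pong] B:[] C:[] D:[ping]
After 9 (send(from=B, to=D, msg='bye')): A:[ack,start,err,pong] B:[] C:[] D:[ping,bye]
After 10 (send(from=C, to=A, msg='data')): A:[ack,start,err,pong,data] B:[] C:[] D:[ping,bye]
After 11 (send(from=D, to=B, msg='tick')): A:[ack,start,err,pong,data] B:[tick] C:[] D:[ping,bye]
After 12 (process(C)): A:[ack,start,err,pong,data] B:[tick] C:[] D:[ping,bye]
After 13 (process(C)): A:[ack,start,err,pong,data] B:[tick] C:[] D:[ping,bye]
After 14 (send(from=D, to=C, msg='final')): A:[ack,start,err,pong,data] B:[tick] C:[final] D:[ping,bye]
After 15 (process(C)): A:[ack,start,err,pong,data] B:[tick] C:[] D:[ping,bye]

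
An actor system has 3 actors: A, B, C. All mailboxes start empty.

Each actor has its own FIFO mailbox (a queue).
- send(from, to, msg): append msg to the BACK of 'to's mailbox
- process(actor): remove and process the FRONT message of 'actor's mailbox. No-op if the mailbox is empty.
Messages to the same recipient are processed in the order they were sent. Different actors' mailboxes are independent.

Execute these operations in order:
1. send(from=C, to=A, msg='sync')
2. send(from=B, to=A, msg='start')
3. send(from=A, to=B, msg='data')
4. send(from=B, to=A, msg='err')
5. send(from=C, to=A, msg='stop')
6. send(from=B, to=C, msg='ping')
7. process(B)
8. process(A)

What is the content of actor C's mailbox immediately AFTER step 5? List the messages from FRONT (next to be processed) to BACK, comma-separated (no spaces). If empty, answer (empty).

After 1 (send(from=C, to=A, msg='sync')): A:[sync] B:[] C:[]
After 2 (send(from=B, to=A, msg='start')): A:[sync,start] B:[] C:[]
After 3 (send(from=A, to=B, msg='data')): A:[sync,start] B:[data] C:[]
After 4 (send(from=B, to=A, msg='err')): A:[sync,start,err] B:[data] C:[]
After 5 (send(from=C, to=A, msg='stop')): A:[sync,start,err,stop] B:[data] C:[]

(empty)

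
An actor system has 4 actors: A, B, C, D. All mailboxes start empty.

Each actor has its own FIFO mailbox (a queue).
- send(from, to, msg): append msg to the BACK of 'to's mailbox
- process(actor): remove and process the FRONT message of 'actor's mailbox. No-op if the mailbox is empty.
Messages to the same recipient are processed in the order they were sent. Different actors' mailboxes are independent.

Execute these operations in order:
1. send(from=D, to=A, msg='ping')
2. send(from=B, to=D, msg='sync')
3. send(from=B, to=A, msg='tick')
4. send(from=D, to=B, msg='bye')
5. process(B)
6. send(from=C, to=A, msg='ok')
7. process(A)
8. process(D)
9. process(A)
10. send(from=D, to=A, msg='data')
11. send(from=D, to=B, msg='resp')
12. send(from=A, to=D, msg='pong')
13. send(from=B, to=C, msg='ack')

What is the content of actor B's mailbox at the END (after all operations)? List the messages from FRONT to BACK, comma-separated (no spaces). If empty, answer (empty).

After 1 (send(from=D, to=A, msg='ping')): A:[ping] B:[] C:[] D:[]
After 2 (send(from=B, to=D, msg='sync')): A:[ping] B:[] C:[] D:[sync]
After 3 (send(from=B, to=A, msg='tick')): A:[ping,tick] B:[] C:[] D:[sync]
After 4 (send(from=D, to=B, msg='bye')): A:[ping,tick] B:[bye] C:[] D:[sync]
After 5 (process(B)): A:[ping,tick] B:[] C:[] D:[sync]
After 6 (send(from=C, to=A, msg='ok')): A:[ping,tick,ok] B:[] C:[] D:[sync]
After 7 (process(A)): A:[tick,ok] B:[] C:[] D:[sync]
After 8 (process(D)): A:[tick,ok] B:[] C:[] D:[]
After 9 (process(A)): A:[ok] B:[] C:[] D:[]
After 10 (send(from=D, to=A, msg='data')): A:[ok,data] B:[] C:[] D:[]
After 11 (send(from=D, to=B, msg='resp')): A:[ok,data] B:[resp] C:[] D:[]
After 12 (send(from=A, to=D, msg='pong')): A:[ok,data] B:[resp] C:[] D:[pong]
After 13 (send(from=B, to=C, msg='ack')): A:[ok,data] B:[resp] C:[ack] D:[pong]

Answer: resp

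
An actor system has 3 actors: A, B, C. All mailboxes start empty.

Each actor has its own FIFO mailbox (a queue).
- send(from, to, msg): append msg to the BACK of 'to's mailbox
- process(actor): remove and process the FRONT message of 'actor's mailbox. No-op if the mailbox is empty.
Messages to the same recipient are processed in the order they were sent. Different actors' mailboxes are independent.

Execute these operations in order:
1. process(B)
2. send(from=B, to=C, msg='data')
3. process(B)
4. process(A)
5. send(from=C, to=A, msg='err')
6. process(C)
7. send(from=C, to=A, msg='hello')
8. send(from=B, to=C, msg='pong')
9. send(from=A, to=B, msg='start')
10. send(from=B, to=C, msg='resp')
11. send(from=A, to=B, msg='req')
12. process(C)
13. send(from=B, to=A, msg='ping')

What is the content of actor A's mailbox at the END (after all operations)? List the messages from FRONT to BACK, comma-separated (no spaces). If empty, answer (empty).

After 1 (process(B)): A:[] B:[] C:[]
After 2 (send(from=B, to=C, msg='data')): A:[] B:[] C:[data]
After 3 (process(B)): A:[] B:[] C:[data]
After 4 (process(A)): A:[] B:[] C:[data]
After 5 (send(from=C, to=A, msg='err')): A:[err] B:[] C:[data]
After 6 (process(C)): A:[err] B:[] C:[]
After 7 (send(from=C, to=A, msg='hello')): A:[err,hello] B:[] C:[]
After 8 (send(from=B, to=C, msg='pong')): A:[err,hello] B:[] C:[pong]
After 9 (send(from=A, to=B, msg='start')): A:[err,hello] B:[start] C:[pong]
After 10 (send(from=B, to=C, msg='resp')): A:[err,hello] B:[start] C:[pong,resp]
After 11 (send(from=A, to=B, msg='req')): A:[err,hello] B:[start,req] C:[pong,resp]
After 12 (process(C)): A:[err,hello] B:[start,req] C:[resp]
After 13 (send(from=B, to=A, msg='ping')): A:[err,hello,ping] B:[start,req] C:[resp]

Answer: err,hello,ping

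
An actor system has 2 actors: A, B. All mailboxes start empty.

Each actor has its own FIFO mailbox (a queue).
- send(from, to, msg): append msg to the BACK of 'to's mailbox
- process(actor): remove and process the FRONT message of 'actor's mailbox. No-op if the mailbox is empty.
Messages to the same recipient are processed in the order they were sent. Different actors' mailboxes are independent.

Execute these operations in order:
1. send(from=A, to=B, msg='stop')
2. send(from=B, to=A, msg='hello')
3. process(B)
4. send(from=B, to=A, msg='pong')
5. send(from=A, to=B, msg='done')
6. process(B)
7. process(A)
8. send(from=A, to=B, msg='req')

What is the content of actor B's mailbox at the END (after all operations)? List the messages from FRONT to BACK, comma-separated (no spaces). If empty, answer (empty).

Answer: req

Derivation:
After 1 (send(from=A, to=B, msg='stop')): A:[] B:[stop]
After 2 (send(from=B, to=A, msg='hello')): A:[hello] B:[stop]
After 3 (process(B)): A:[hello] B:[]
After 4 (send(from=B, to=A, msg='pong')): A:[hello,pong] B:[]
After 5 (send(from=A, to=B, msg='done')): A:[hello,pong] B:[done]
After 6 (process(B)): A:[hello,pong] B:[]
After 7 (process(A)): A:[pong] B:[]
After 8 (send(from=A, to=B, msg='req')): A:[pong] B:[req]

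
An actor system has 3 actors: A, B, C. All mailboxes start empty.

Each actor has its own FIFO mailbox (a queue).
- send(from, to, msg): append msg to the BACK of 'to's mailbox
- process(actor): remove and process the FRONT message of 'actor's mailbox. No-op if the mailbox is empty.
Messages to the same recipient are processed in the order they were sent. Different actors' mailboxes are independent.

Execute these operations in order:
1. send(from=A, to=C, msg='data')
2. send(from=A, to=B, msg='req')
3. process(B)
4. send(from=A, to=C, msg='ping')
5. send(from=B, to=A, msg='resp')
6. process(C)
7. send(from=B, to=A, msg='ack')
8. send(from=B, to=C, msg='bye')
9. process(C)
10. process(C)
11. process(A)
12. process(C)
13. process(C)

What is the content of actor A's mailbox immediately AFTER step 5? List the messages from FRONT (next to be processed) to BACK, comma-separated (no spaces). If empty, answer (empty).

After 1 (send(from=A, to=C, msg='data')): A:[] B:[] C:[data]
After 2 (send(from=A, to=B, msg='req')): A:[] B:[req] C:[data]
After 3 (process(B)): A:[] B:[] C:[data]
After 4 (send(from=A, to=C, msg='ping')): A:[] B:[] C:[data,ping]
After 5 (send(from=B, to=A, msg='resp')): A:[resp] B:[] C:[data,ping]

resp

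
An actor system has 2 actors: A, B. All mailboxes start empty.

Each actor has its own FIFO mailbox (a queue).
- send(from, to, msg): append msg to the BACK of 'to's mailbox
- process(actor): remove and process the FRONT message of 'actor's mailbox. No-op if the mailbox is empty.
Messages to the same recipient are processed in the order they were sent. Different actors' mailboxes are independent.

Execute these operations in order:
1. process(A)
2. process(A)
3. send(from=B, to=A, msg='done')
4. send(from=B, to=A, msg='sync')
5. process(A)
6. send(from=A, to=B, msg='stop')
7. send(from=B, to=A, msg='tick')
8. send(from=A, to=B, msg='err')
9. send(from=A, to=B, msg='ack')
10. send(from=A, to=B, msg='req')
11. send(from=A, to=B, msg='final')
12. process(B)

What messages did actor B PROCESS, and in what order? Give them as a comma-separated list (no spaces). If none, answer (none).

After 1 (process(A)): A:[] B:[]
After 2 (process(A)): A:[] B:[]
After 3 (send(from=B, to=A, msg='done')): A:[done] B:[]
After 4 (send(from=B, to=A, msg='sync')): A:[done,sync] B:[]
After 5 (process(A)): A:[sync] B:[]
After 6 (send(from=A, to=B, msg='stop')): A:[sync] B:[stop]
After 7 (send(from=B, to=A, msg='tick')): A:[sync,tick] B:[stop]
After 8 (send(from=A, to=B, msg='err')): A:[sync,tick] B:[stop,err]
After 9 (send(from=A, to=B, msg='ack')): A:[sync,tick] B:[stop,err,ack]
After 10 (send(from=A, to=B, msg='req')): A:[sync,tick] B:[stop,err,ack,req]
After 11 (send(from=A, to=B, msg='final')): A:[sync,tick] B:[stop,err,ack,req,final]
After 12 (process(B)): A:[sync,tick] B:[err,ack,req,final]

Answer: stop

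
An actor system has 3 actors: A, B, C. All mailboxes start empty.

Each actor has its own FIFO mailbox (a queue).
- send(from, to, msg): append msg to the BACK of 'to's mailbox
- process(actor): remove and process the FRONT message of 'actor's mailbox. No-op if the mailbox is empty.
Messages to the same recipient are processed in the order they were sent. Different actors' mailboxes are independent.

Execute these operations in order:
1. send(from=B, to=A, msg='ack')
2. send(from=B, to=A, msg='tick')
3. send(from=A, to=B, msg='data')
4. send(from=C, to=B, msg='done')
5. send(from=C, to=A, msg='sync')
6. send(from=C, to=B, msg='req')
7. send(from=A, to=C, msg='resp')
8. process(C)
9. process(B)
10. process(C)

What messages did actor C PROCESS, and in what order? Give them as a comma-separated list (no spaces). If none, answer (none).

After 1 (send(from=B, to=A, msg='ack')): A:[ack] B:[] C:[]
After 2 (send(from=B, to=A, msg='tick')): A:[ack,tick] B:[] C:[]
After 3 (send(from=A, to=B, msg='data')): A:[ack,tick] B:[data] C:[]
After 4 (send(from=C, to=B, msg='done')): A:[ack,tick] B:[data,done] C:[]
After 5 (send(from=C, to=A, msg='sync')): A:[ack,tick,sync] B:[data,done] C:[]
After 6 (send(from=C, to=B, msg='req')): A:[ack,tick,sync] B:[data,done,req] C:[]
After 7 (send(from=A, to=C, msg='resp')): A:[ack,tick,sync] B:[data,done,req] C:[resp]
After 8 (process(C)): A:[ack,tick,sync] B:[data,done,req] C:[]
After 9 (process(B)): A:[ack,tick,sync] B:[done,req] C:[]
After 10 (process(C)): A:[ack,tick,sync] B:[done,req] C:[]

Answer: resp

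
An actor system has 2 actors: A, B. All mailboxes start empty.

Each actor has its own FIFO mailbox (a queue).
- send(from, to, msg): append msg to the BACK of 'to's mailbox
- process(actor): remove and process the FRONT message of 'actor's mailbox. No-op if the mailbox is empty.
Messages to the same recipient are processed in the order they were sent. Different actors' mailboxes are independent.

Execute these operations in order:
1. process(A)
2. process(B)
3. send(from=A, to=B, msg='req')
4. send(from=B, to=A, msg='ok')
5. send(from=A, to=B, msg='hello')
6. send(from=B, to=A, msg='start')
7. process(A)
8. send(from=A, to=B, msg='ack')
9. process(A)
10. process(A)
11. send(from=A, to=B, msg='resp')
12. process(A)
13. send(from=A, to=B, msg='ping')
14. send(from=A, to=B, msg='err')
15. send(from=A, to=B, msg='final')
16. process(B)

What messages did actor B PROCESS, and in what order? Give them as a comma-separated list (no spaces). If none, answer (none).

Answer: req

Derivation:
After 1 (process(A)): A:[] B:[]
After 2 (process(B)): A:[] B:[]
After 3 (send(from=A, to=B, msg='req')): A:[] B:[req]
After 4 (send(from=B, to=A, msg='ok')): A:[ok] B:[req]
After 5 (send(from=A, to=B, msg='hello')): A:[ok] B:[req,hello]
After 6 (send(from=B, to=A, msg='start')): A:[ok,start] B:[req,hello]
After 7 (process(A)): A:[start] B:[req,hello]
After 8 (send(from=A, to=B, msg='ack')): A:[start] B:[req,hello,ack]
After 9 (process(A)): A:[] B:[req,hello,ack]
After 10 (process(A)): A:[] B:[req,hello,ack]
After 11 (send(from=A, to=B, msg='resp')): A:[] B:[req,hello,ack,resp]
After 12 (process(A)): A:[] B:[req,hello,ack,resp]
After 13 (send(from=A, to=B, msg='ping')): A:[] B:[req,hello,ack,resp,ping]
After 14 (send(from=A, to=B, msg='err')): A:[] B:[req,hello,ack,resp,ping,err]
After 15 (send(from=A, to=B, msg='final')): A:[] B:[req,hello,ack,resp,ping,err,final]
After 16 (process(B)): A:[] B:[hello,ack,resp,ping,err,final]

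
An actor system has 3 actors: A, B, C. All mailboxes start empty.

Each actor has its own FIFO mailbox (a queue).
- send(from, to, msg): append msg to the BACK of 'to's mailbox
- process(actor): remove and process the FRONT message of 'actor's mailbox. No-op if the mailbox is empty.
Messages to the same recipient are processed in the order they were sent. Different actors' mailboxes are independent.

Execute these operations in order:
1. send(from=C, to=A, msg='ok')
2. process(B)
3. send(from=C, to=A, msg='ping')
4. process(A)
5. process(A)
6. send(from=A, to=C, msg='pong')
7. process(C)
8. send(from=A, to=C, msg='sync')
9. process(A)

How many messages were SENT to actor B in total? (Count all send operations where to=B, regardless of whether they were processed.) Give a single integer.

Answer: 0

Derivation:
After 1 (send(from=C, to=A, msg='ok')): A:[ok] B:[] C:[]
After 2 (process(B)): A:[ok] B:[] C:[]
After 3 (send(from=C, to=A, msg='ping')): A:[ok,ping] B:[] C:[]
After 4 (process(A)): A:[ping] B:[] C:[]
After 5 (process(A)): A:[] B:[] C:[]
After 6 (send(from=A, to=C, msg='pong')): A:[] B:[] C:[pong]
After 7 (process(C)): A:[] B:[] C:[]
After 8 (send(from=A, to=C, msg='sync')): A:[] B:[] C:[sync]
After 9 (process(A)): A:[] B:[] C:[sync]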